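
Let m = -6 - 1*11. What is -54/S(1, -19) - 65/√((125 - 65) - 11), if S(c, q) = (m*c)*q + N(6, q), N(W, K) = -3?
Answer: -10589/1120 ≈ -9.4545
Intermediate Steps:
m = -17 (m = -6 - 11 = -17)
S(c, q) = -3 - 17*c*q (S(c, q) = (-17*c)*q - 3 = -17*c*q - 3 = -3 - 17*c*q)
-54/S(1, -19) - 65/√((125 - 65) - 11) = -54/(-3 - 17*1*(-19)) - 65/√((125 - 65) - 11) = -54/(-3 + 323) - 65/√(60 - 11) = -54/320 - 65/(√49) = -54*1/320 - 65/7 = -27/160 - 65*⅐ = -27/160 - 65/7 = -10589/1120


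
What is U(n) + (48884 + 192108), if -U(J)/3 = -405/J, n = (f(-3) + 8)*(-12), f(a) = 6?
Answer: 13495147/56 ≈ 2.4098e+5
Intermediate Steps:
n = -168 (n = (6 + 8)*(-12) = 14*(-12) = -168)
U(J) = 1215/J (U(J) = -(-1215)/J = 1215/J)
U(n) + (48884 + 192108) = 1215/(-168) + (48884 + 192108) = 1215*(-1/168) + 240992 = -405/56 + 240992 = 13495147/56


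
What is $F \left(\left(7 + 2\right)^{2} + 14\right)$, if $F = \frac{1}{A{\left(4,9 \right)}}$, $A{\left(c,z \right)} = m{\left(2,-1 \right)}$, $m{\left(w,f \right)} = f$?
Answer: $-95$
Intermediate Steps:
$A{\left(c,z \right)} = -1$
$F = -1$ ($F = \frac{1}{-1} = -1$)
$F \left(\left(7 + 2\right)^{2} + 14\right) = - (\left(7 + 2\right)^{2} + 14) = - (9^{2} + 14) = - (81 + 14) = \left(-1\right) 95 = -95$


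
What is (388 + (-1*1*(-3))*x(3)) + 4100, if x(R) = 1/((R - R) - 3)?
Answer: 4487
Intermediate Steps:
x(R) = -⅓ (x(R) = 1/(0 - 3) = 1/(-3) = -⅓)
(388 + (-1*1*(-3))*x(3)) + 4100 = (388 + (-1*1*(-3))*(-⅓)) + 4100 = (388 - 1*(-3)*(-⅓)) + 4100 = (388 + 3*(-⅓)) + 4100 = (388 - 1) + 4100 = 387 + 4100 = 4487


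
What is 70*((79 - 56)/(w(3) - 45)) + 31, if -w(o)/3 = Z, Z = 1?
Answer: -61/24 ≈ -2.5417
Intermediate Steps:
w(o) = -3 (w(o) = -3*1 = -3)
70*((79 - 56)/(w(3) - 45)) + 31 = 70*((79 - 56)/(-3 - 45)) + 31 = 70*(23/(-48)) + 31 = 70*(23*(-1/48)) + 31 = 70*(-23/48) + 31 = -805/24 + 31 = -61/24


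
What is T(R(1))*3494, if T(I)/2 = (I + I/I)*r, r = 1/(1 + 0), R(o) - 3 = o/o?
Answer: 34940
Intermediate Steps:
R(o) = 4 (R(o) = 3 + o/o = 3 + 1 = 4)
r = 1 (r = 1/1 = 1)
T(I) = 2 + 2*I (T(I) = 2*((I + I/I)*1) = 2*((I + 1)*1) = 2*((1 + I)*1) = 2*(1 + I) = 2 + 2*I)
T(R(1))*3494 = (2 + 2*4)*3494 = (2 + 8)*3494 = 10*3494 = 34940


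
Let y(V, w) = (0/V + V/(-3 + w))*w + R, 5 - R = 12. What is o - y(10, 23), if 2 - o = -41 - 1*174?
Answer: 425/2 ≈ 212.50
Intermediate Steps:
o = 217 (o = 2 - (-41 - 1*174) = 2 - (-41 - 174) = 2 - 1*(-215) = 2 + 215 = 217)
R = -7 (R = 5 - 1*12 = 5 - 12 = -7)
y(V, w) = -7 + V*w/(-3 + w) (y(V, w) = (0/V + V/(-3 + w))*w - 7 = (0 + V/(-3 + w))*w - 7 = (V/(-3 + w))*w - 7 = V*w/(-3 + w) - 7 = -7 + V*w/(-3 + w))
o - y(10, 23) = 217 - (21 - 7*23 + 10*23)/(-3 + 23) = 217 - (21 - 161 + 230)/20 = 217 - 90/20 = 217 - 1*9/2 = 217 - 9/2 = 425/2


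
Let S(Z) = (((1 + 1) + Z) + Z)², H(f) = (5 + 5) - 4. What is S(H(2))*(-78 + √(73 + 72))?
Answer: -15288 + 196*√145 ≈ -12928.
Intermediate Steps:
H(f) = 6 (H(f) = 10 - 4 = 6)
S(Z) = (2 + 2*Z)² (S(Z) = ((2 + Z) + Z)² = (2 + 2*Z)²)
S(H(2))*(-78 + √(73 + 72)) = (4*(1 + 6)²)*(-78 + √(73 + 72)) = (4*7²)*(-78 + √145) = (4*49)*(-78 + √145) = 196*(-78 + √145) = -15288 + 196*√145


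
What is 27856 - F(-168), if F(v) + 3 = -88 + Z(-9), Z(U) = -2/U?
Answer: 251521/9 ≈ 27947.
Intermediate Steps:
F(v) = -817/9 (F(v) = -3 + (-88 - 2/(-9)) = -3 + (-88 - 2*(-1/9)) = -3 + (-88 + 2/9) = -3 - 790/9 = -817/9)
27856 - F(-168) = 27856 - 1*(-817/9) = 27856 + 817/9 = 251521/9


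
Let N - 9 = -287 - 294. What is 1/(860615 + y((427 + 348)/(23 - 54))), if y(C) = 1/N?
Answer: 572/492271779 ≈ 1.1620e-6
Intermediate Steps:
N = -572 (N = 9 + (-287 - 294) = 9 - 581 = -572)
y(C) = -1/572 (y(C) = 1/(-572) = -1/572)
1/(860615 + y((427 + 348)/(23 - 54))) = 1/(860615 - 1/572) = 1/(492271779/572) = 572/492271779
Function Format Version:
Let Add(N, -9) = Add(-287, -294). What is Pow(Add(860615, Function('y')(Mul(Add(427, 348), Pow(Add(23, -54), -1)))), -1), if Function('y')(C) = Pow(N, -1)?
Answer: Rational(572, 492271779) ≈ 1.1620e-6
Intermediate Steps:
N = -572 (N = Add(9, Add(-287, -294)) = Add(9, -581) = -572)
Function('y')(C) = Rational(-1, 572) (Function('y')(C) = Pow(-572, -1) = Rational(-1, 572))
Pow(Add(860615, Function('y')(Mul(Add(427, 348), Pow(Add(23, -54), -1)))), -1) = Pow(Add(860615, Rational(-1, 572)), -1) = Pow(Rational(492271779, 572), -1) = Rational(572, 492271779)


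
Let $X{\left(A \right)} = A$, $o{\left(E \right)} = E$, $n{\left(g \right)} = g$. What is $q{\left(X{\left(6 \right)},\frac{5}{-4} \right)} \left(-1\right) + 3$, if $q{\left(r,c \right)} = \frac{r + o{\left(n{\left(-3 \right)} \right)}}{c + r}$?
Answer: $\frac{45}{19} \approx 2.3684$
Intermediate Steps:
$q{\left(r,c \right)} = \frac{-3 + r}{c + r}$ ($q{\left(r,c \right)} = \frac{r - 3}{c + r} = \frac{-3 + r}{c + r}$)
$q{\left(X{\left(6 \right)},\frac{5}{-4} \right)} \left(-1\right) + 3 = \frac{-3 + 6}{\frac{5}{-4} + 6} \left(-1\right) + 3 = \frac{1}{5 \left(- \frac{1}{4}\right) + 6} \cdot 3 \left(-1\right) + 3 = \frac{1}{- \frac{5}{4} + 6} \cdot 3 \left(-1\right) + 3 = \frac{1}{\frac{19}{4}} \cdot 3 \left(-1\right) + 3 = \frac{4}{19} \cdot 3 \left(-1\right) + 3 = \frac{12}{19} \left(-1\right) + 3 = - \frac{12}{19} + 3 = \frac{45}{19}$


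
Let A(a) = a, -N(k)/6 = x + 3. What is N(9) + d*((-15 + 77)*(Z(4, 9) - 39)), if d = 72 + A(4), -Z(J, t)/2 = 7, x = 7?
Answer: -249796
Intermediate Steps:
Z(J, t) = -14 (Z(J, t) = -2*7 = -14)
N(k) = -60 (N(k) = -6*(7 + 3) = -6*10 = -60)
d = 76 (d = 72 + 4 = 76)
N(9) + d*((-15 + 77)*(Z(4, 9) - 39)) = -60 + 76*((-15 + 77)*(-14 - 39)) = -60 + 76*(62*(-53)) = -60 + 76*(-3286) = -60 - 249736 = -249796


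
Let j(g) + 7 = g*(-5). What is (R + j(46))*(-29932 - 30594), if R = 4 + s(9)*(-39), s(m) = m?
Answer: 35347184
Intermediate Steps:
j(g) = -7 - 5*g (j(g) = -7 + g*(-5) = -7 - 5*g)
R = -347 (R = 4 + 9*(-39) = 4 - 351 = -347)
(R + j(46))*(-29932 - 30594) = (-347 + (-7 - 5*46))*(-29932 - 30594) = (-347 + (-7 - 230))*(-60526) = (-347 - 237)*(-60526) = -584*(-60526) = 35347184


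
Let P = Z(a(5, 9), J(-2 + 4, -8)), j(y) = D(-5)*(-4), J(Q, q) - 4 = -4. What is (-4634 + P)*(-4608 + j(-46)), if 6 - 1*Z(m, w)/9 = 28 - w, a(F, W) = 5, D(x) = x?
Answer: 22169216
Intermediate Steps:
J(Q, q) = 0 (J(Q, q) = 4 - 4 = 0)
j(y) = 20 (j(y) = -5*(-4) = 20)
Z(m, w) = -198 + 9*w (Z(m, w) = 54 - 9*(28 - w) = 54 + (-252 + 9*w) = -198 + 9*w)
P = -198 (P = -198 + 9*0 = -198 + 0 = -198)
(-4634 + P)*(-4608 + j(-46)) = (-4634 - 198)*(-4608 + 20) = -4832*(-4588) = 22169216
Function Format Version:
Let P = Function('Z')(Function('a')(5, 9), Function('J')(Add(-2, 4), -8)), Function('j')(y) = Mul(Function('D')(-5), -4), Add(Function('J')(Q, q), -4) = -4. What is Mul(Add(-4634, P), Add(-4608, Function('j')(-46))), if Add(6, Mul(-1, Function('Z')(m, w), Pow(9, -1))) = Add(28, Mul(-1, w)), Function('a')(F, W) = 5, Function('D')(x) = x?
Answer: 22169216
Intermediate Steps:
Function('J')(Q, q) = 0 (Function('J')(Q, q) = Add(4, -4) = 0)
Function('j')(y) = 20 (Function('j')(y) = Mul(-5, -4) = 20)
Function('Z')(m, w) = Add(-198, Mul(9, w)) (Function('Z')(m, w) = Add(54, Mul(-9, Add(28, Mul(-1, w)))) = Add(54, Add(-252, Mul(9, w))) = Add(-198, Mul(9, w)))
P = -198 (P = Add(-198, Mul(9, 0)) = Add(-198, 0) = -198)
Mul(Add(-4634, P), Add(-4608, Function('j')(-46))) = Mul(Add(-4634, -198), Add(-4608, 20)) = Mul(-4832, -4588) = 22169216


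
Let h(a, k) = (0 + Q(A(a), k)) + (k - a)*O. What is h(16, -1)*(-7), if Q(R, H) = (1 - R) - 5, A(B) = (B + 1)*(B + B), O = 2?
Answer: 4074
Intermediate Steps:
A(B) = 2*B*(1 + B) (A(B) = (1 + B)*(2*B) = 2*B*(1 + B))
Q(R, H) = -4 - R
h(a, k) = -4 - 2*a + 2*k - 2*a*(1 + a) (h(a, k) = (0 + (-4 - 2*a*(1 + a))) + (k - a)*2 = (0 + (-4 - 2*a*(1 + a))) + (-2*a + 2*k) = (-4 - 2*a*(1 + a)) + (-2*a + 2*k) = -4 - 2*a + 2*k - 2*a*(1 + a))
h(16, -1)*(-7) = (-4 - 2*16 + 2*(-1) - 2*16*(1 + 16))*(-7) = (-4 - 32 - 2 - 2*16*17)*(-7) = (-4 - 32 - 2 - 544)*(-7) = -582*(-7) = 4074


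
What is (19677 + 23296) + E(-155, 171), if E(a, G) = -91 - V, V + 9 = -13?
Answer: 42904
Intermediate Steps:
V = -22 (V = -9 - 13 = -22)
E(a, G) = -69 (E(a, G) = -91 - 1*(-22) = -91 + 22 = -69)
(19677 + 23296) + E(-155, 171) = (19677 + 23296) - 69 = 42973 - 69 = 42904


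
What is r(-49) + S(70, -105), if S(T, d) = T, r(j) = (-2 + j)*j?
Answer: 2569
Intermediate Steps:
r(j) = j*(-2 + j)
r(-49) + S(70, -105) = -49*(-2 - 49) + 70 = -49*(-51) + 70 = 2499 + 70 = 2569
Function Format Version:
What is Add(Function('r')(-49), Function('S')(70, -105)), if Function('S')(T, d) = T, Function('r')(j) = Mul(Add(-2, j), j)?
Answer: 2569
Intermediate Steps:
Function('r')(j) = Mul(j, Add(-2, j))
Add(Function('r')(-49), Function('S')(70, -105)) = Add(Mul(-49, Add(-2, -49)), 70) = Add(Mul(-49, -51), 70) = Add(2499, 70) = 2569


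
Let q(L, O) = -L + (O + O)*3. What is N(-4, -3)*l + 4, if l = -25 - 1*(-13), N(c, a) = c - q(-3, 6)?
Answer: 520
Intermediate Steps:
q(L, O) = -L + 6*O (q(L, O) = -L + (2*O)*3 = -L + 6*O)
N(c, a) = -39 + c (N(c, a) = c - (-1*(-3) + 6*6) = c - (3 + 36) = c - 1*39 = c - 39 = -39 + c)
l = -12 (l = -25 + 13 = -12)
N(-4, -3)*l + 4 = (-39 - 4)*(-12) + 4 = -43*(-12) + 4 = 516 + 4 = 520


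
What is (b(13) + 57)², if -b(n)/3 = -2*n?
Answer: 18225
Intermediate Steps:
b(n) = 6*n (b(n) = -(-6)*n = 6*n)
(b(13) + 57)² = (6*13 + 57)² = (78 + 57)² = 135² = 18225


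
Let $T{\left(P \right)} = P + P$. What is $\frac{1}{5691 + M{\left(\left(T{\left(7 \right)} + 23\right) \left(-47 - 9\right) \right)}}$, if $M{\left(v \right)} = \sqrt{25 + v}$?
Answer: $\frac{5691}{32389528} - \frac{i \sqrt{2047}}{32389528} \approx 0.0001757 - 1.3969 \cdot 10^{-6} i$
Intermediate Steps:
$T{\left(P \right)} = 2 P$
$\frac{1}{5691 + M{\left(\left(T{\left(7 \right)} + 23\right) \left(-47 - 9\right) \right)}} = \frac{1}{5691 + \sqrt{25 + \left(2 \cdot 7 + 23\right) \left(-47 - 9\right)}} = \frac{1}{5691 + \sqrt{25 + \left(14 + 23\right) \left(-56\right)}} = \frac{1}{5691 + \sqrt{25 + 37 \left(-56\right)}} = \frac{1}{5691 + \sqrt{25 - 2072}} = \frac{1}{5691 + \sqrt{-2047}} = \frac{1}{5691 + i \sqrt{2047}}$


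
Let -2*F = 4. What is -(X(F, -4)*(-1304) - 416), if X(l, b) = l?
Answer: -2192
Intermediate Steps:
F = -2 (F = -½*4 = -2)
-(X(F, -4)*(-1304) - 416) = -(-2*(-1304) - 416) = -(2608 - 416) = -1*2192 = -2192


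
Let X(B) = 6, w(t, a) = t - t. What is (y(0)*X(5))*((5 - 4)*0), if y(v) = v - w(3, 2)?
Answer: 0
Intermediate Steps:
w(t, a) = 0
y(v) = v (y(v) = v - 1*0 = v + 0 = v)
(y(0)*X(5))*((5 - 4)*0) = (0*6)*((5 - 4)*0) = 0*(1*0) = 0*0 = 0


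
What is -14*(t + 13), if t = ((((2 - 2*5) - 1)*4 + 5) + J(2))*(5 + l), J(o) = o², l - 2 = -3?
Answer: 1330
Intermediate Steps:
l = -1 (l = 2 - 3 = -1)
t = -108 (t = ((((2 - 2*5) - 1)*4 + 5) + 2²)*(5 - 1) = ((((2 - 10) - 1)*4 + 5) + 4)*4 = (((-8 - 1)*4 + 5) + 4)*4 = ((-9*4 + 5) + 4)*4 = ((-36 + 5) + 4)*4 = (-31 + 4)*4 = -27*4 = -108)
-14*(t + 13) = -14*(-108 + 13) = -14*(-95) = 1330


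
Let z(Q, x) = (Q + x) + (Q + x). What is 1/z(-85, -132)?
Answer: -1/434 ≈ -0.0023041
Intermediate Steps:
z(Q, x) = 2*Q + 2*x
1/z(-85, -132) = 1/(2*(-85) + 2*(-132)) = 1/(-170 - 264) = 1/(-434) = -1/434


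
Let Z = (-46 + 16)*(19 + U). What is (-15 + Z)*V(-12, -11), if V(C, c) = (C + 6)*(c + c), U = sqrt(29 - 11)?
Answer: -77220 - 11880*sqrt(2) ≈ -94021.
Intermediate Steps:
U = 3*sqrt(2) (U = sqrt(18) = 3*sqrt(2) ≈ 4.2426)
V(C, c) = 2*c*(6 + C) (V(C, c) = (6 + C)*(2*c) = 2*c*(6 + C))
Z = -570 - 90*sqrt(2) (Z = (-46 + 16)*(19 + 3*sqrt(2)) = -30*(19 + 3*sqrt(2)) = -570 - 90*sqrt(2) ≈ -697.28)
(-15 + Z)*V(-12, -11) = (-15 + (-570 - 90*sqrt(2)))*(2*(-11)*(6 - 12)) = (-585 - 90*sqrt(2))*(2*(-11)*(-6)) = (-585 - 90*sqrt(2))*132 = -77220 - 11880*sqrt(2)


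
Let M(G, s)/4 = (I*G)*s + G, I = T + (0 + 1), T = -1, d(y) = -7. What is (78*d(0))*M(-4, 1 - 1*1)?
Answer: 8736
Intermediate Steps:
I = 0 (I = -1 + (0 + 1) = -1 + 1 = 0)
M(G, s) = 4*G (M(G, s) = 4*((0*G)*s + G) = 4*(0*s + G) = 4*(0 + G) = 4*G)
(78*d(0))*M(-4, 1 - 1*1) = (78*(-7))*(4*(-4)) = -546*(-16) = 8736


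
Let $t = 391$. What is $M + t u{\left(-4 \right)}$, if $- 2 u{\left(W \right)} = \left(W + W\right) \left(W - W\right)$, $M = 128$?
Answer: $128$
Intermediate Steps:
$u{\left(W \right)} = 0$ ($u{\left(W \right)} = - \frac{\left(W + W\right) \left(W - W\right)}{2} = - \frac{2 W 0}{2} = \left(- \frac{1}{2}\right) 0 = 0$)
$M + t u{\left(-4 \right)} = 128 + 391 \cdot 0 = 128 + 0 = 128$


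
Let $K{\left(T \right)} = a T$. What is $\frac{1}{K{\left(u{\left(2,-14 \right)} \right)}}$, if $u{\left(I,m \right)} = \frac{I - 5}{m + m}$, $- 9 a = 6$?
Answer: $-14$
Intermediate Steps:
$a = - \frac{2}{3}$ ($a = \left(- \frac{1}{9}\right) 6 = - \frac{2}{3} \approx -0.66667$)
$u{\left(I,m \right)} = \frac{-5 + I}{2 m}$
$K{\left(T \right)} = - \frac{2 T}{3}$
$\frac{1}{K{\left(u{\left(2,-14 \right)} \right)}} = \frac{1}{\left(- \frac{2}{3}\right) \frac{-5 + 2}{2 \left(-14\right)}} = \frac{1}{\left(- \frac{2}{3}\right) \frac{1}{2} \left(- \frac{1}{14}\right) \left(-3\right)} = \frac{1}{\left(- \frac{2}{3}\right) \frac{3}{28}} = \frac{1}{- \frac{1}{14}} = -14$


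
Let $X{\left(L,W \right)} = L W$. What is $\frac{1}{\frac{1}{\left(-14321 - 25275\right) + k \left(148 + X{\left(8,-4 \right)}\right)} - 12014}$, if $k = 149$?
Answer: $- \frac{22312}{268056369} \approx -8.3236 \cdot 10^{-5}$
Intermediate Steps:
$\frac{1}{\frac{1}{\left(-14321 - 25275\right) + k \left(148 + X{\left(8,-4 \right)}\right)} - 12014} = \frac{1}{\frac{1}{\left(-14321 - 25275\right) + 149 \left(148 + 8 \left(-4\right)\right)} - 12014} = \frac{1}{\frac{1}{-39596 + 149 \left(148 - 32\right)} - 12014} = \frac{1}{\frac{1}{-39596 + 149 \cdot 116} - 12014} = \frac{1}{\frac{1}{-39596 + 17284} - 12014} = \frac{1}{\frac{1}{-22312} - 12014} = \frac{1}{- \frac{1}{22312} - 12014} = \frac{1}{- \frac{268056369}{22312}} = - \frac{22312}{268056369}$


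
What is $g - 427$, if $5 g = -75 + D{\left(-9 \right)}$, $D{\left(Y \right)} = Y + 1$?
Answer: $- \frac{2218}{5} \approx -443.6$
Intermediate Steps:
$D{\left(Y \right)} = 1 + Y$
$g = - \frac{83}{5}$ ($g = \frac{-75 + \left(1 - 9\right)}{5} = \frac{-75 - 8}{5} = \frac{1}{5} \left(-83\right) = - \frac{83}{5} \approx -16.6$)
$g - 427 = - \frac{83}{5} - 427 = - \frac{2218}{5}$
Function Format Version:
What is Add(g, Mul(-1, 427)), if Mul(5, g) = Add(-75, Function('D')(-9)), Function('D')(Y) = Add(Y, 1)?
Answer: Rational(-2218, 5) ≈ -443.60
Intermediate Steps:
Function('D')(Y) = Add(1, Y)
g = Rational(-83, 5) (g = Mul(Rational(1, 5), Add(-75, Add(1, -9))) = Mul(Rational(1, 5), Add(-75, -8)) = Mul(Rational(1, 5), -83) = Rational(-83, 5) ≈ -16.600)
Add(g, Mul(-1, 427)) = Add(Rational(-83, 5), Mul(-1, 427)) = Add(Rational(-83, 5), -427) = Rational(-2218, 5)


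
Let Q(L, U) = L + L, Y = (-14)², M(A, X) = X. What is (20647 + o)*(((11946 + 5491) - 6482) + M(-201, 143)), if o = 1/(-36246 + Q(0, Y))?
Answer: 4152711572389/18123 ≈ 2.2914e+8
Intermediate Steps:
Y = 196
Q(L, U) = 2*L
o = -1/36246 (o = 1/(-36246 + 2*0) = 1/(-36246 + 0) = 1/(-36246) = -1/36246 ≈ -2.7589e-5)
(20647 + o)*(((11946 + 5491) - 6482) + M(-201, 143)) = (20647 - 1/36246)*(((11946 + 5491) - 6482) + 143) = 748371161*((17437 - 6482) + 143)/36246 = 748371161*(10955 + 143)/36246 = (748371161/36246)*11098 = 4152711572389/18123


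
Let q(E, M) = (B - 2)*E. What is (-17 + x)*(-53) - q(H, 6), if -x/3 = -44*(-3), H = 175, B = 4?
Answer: 21539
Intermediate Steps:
x = -396 (x = -(-132)*(-3) = -3*132 = -396)
q(E, M) = 2*E (q(E, M) = (4 - 2)*E = 2*E)
(-17 + x)*(-53) - q(H, 6) = (-17 - 396)*(-53) - 2*175 = -413*(-53) - 1*350 = 21889 - 350 = 21539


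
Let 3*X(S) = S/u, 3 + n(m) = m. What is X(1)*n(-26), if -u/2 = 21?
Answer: 29/126 ≈ 0.23016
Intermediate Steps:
u = -42 (u = -2*21 = -42)
n(m) = -3 + m
X(S) = -S/126 (X(S) = (S/(-42))/3 = (S*(-1/42))/3 = (-S/42)/3 = -S/126)
X(1)*n(-26) = (-1/126*1)*(-3 - 26) = -1/126*(-29) = 29/126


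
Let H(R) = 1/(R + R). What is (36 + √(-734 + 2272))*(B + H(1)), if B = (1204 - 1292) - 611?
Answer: -25146 - 1397*√1538/2 ≈ -52539.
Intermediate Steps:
H(R) = 1/(2*R)
B = -699 (B = -88 - 611 = -699)
(36 + √(-734 + 2272))*(B + H(1)) = (36 + √(-734 + 2272))*(-699 + (½)/1) = (36 + √1538)*(-699 + (½)*1) = (36 + √1538)*(-699 + ½) = (36 + √1538)*(-1397/2) = -25146 - 1397*√1538/2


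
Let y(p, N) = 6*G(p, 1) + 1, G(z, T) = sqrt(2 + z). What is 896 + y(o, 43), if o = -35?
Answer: 897 + 6*I*sqrt(33) ≈ 897.0 + 34.467*I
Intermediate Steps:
y(p, N) = 1 + 6*sqrt(2 + p) (y(p, N) = 6*sqrt(2 + p) + 1 = 1 + 6*sqrt(2 + p))
896 + y(o, 43) = 896 + (1 + 6*sqrt(2 - 35)) = 896 + (1 + 6*sqrt(-33)) = 896 + (1 + 6*(I*sqrt(33))) = 896 + (1 + 6*I*sqrt(33)) = 897 + 6*I*sqrt(33)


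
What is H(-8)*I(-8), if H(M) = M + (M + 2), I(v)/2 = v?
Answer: 224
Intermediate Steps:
I(v) = 2*v
H(M) = 2 + 2*M (H(M) = M + (2 + M) = 2 + 2*M)
H(-8)*I(-8) = (2 + 2*(-8))*(2*(-8)) = (2 - 16)*(-16) = -14*(-16) = 224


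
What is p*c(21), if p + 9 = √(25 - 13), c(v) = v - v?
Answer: 0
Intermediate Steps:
c(v) = 0
p = -9 + 2*√3 (p = -9 + √(25 - 13) = -9 + √12 = -9 + 2*√3 ≈ -5.5359)
p*c(21) = (-9 + 2*√3)*0 = 0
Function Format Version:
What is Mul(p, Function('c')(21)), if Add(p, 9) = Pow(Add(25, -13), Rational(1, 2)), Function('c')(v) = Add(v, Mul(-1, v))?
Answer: 0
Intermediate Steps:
Function('c')(v) = 0
p = Add(-9, Mul(2, Pow(3, Rational(1, 2)))) (p = Add(-9, Pow(Add(25, -13), Rational(1, 2))) = Add(-9, Pow(12, Rational(1, 2))) = Add(-9, Mul(2, Pow(3, Rational(1, 2)))) ≈ -5.5359)
Mul(p, Function('c')(21)) = Mul(Add(-9, Mul(2, Pow(3, Rational(1, 2)))), 0) = 0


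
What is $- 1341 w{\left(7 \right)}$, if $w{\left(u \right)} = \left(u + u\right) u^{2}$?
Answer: $-919926$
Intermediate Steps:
$w{\left(u \right)} = 2 u^{3}$ ($w{\left(u \right)} = 2 u u^{2} = 2 u^{3}$)
$- 1341 w{\left(7 \right)} = - 1341 \cdot 2 \cdot 7^{3} = - 1341 \cdot 2 \cdot 343 = \left(-1341\right) 686 = -919926$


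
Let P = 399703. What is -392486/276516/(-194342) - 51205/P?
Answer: -72408732792029/565250226396732 ≈ -0.12810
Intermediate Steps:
-392486/276516/(-194342) - 51205/P = -392486/276516/(-194342) - 51205/399703 = -392486*1/276516*(-1/194342) - 51205*1/399703 = -196243/138258*(-1/194342) - 2695/21037 = 196243/26869336236 - 2695/21037 = -72408732792029/565250226396732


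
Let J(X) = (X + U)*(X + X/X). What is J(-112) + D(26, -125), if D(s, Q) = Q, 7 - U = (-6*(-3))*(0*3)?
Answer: 11530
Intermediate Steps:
U = 7 (U = 7 - (-6*(-3))*0*3 = 7 - 18*0 = 7 - 1*0 = 7 + 0 = 7)
J(X) = (1 + X)*(7 + X) (J(X) = (X + 7)*(X + X/X) = (7 + X)*(X + 1) = (7 + X)*(1 + X) = (1 + X)*(7 + X))
J(-112) + D(26, -125) = (7 + (-112)² + 8*(-112)) - 125 = (7 + 12544 - 896) - 125 = 11655 - 125 = 11530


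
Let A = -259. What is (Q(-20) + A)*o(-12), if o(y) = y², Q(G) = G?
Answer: -40176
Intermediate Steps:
(Q(-20) + A)*o(-12) = (-20 - 259)*(-12)² = -279*144 = -40176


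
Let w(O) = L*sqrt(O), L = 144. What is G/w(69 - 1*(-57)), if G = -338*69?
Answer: -3887*sqrt(14)/1008 ≈ -14.428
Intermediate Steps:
w(O) = 144*sqrt(O)
G = -23322
G/w(69 - 1*(-57)) = -23322*1/(144*sqrt(69 - 1*(-57))) = -23322*1/(144*sqrt(69 + 57)) = -23322*sqrt(14)/6048 = -3887*sqrt(14)/1008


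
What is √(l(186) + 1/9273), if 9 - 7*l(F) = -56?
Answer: 8*√611331798/64911 ≈ 3.0473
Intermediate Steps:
l(F) = 65/7 (l(F) = 9/7 - ⅐*(-56) = 9/7 + 8 = 65/7)
√(l(186) + 1/9273) = √(65/7 + 1/9273) = √(602752/64911) = 8*√611331798/64911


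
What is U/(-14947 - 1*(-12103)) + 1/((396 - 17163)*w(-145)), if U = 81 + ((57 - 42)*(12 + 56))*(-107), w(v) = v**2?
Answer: 4271794679609/111398271300 ≈ 38.347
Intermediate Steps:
U = -109059 (U = 81 + (15*68)*(-107) = 81 + 1020*(-107) = 81 - 109140 = -109059)
U/(-14947 - 1*(-12103)) + 1/((396 - 17163)*w(-145)) = -109059/(-14947 - 1*(-12103)) + 1/((396 - 17163)*((-145)**2)) = -109059/(-14947 + 12103) + 1/(-16767*21025) = -109059/(-2844) - 1/16767*1/21025 = -109059*(-1/2844) - 1/352526175 = 36353/948 - 1/352526175 = 4271794679609/111398271300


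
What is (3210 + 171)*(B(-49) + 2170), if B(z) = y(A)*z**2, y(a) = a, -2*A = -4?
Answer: 23572332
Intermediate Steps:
A = 2 (A = -1/2*(-4) = 2)
B(z) = 2*z**2
(3210 + 171)*(B(-49) + 2170) = (3210 + 171)*(2*(-49)**2 + 2170) = 3381*(2*2401 + 2170) = 3381*(4802 + 2170) = 3381*6972 = 23572332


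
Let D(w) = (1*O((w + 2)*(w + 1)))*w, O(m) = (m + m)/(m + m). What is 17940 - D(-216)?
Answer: 18156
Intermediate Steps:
O(m) = 1 (O(m) = (2*m)/((2*m)) = (2*m)*(1/(2*m)) = 1)
D(w) = w (D(w) = (1*1)*w = 1*w = w)
17940 - D(-216) = 17940 - 1*(-216) = 17940 + 216 = 18156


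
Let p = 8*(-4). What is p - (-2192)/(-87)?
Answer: -4976/87 ≈ -57.195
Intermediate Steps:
p = -32
p - (-2192)/(-87) = -32 - (-2192)/(-87) = -32 - (-2192)*(-1)/87 = -32 - 16*137/87 = -32 - 2192/87 = -4976/87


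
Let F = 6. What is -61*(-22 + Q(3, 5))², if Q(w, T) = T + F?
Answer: -7381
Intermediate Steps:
Q(w, T) = 6 + T (Q(w, T) = T + 6 = 6 + T)
-61*(-22 + Q(3, 5))² = -61*(-22 + (6 + 5))² = -61*(-22 + 11)² = -61*(-11)² = -61*121 = -7381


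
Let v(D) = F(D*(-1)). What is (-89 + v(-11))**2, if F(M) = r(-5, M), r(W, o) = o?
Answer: 6084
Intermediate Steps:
F(M) = M
v(D) = -D (v(D) = D*(-1) = -D)
(-89 + v(-11))**2 = (-89 - 1*(-11))**2 = (-89 + 11)**2 = (-78)**2 = 6084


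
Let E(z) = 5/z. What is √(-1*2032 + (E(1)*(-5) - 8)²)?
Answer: I*√943 ≈ 30.708*I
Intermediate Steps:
√(-1*2032 + (E(1)*(-5) - 8)²) = √(-1*2032 + ((5/1)*(-5) - 8)²) = √(-2032 + ((5*1)*(-5) - 8)²) = √(-2032 + (5*(-5) - 8)²) = √(-2032 + (-25 - 8)²) = √(-2032 + (-33)²) = √(-2032 + 1089) = √(-943) = I*√943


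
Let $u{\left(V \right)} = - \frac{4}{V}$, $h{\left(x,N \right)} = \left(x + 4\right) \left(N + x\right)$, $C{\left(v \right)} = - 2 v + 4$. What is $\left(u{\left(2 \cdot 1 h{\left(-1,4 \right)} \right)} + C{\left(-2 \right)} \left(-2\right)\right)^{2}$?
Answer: $\frac{21316}{81} \approx 263.16$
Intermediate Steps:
$C{\left(v \right)} = 4 - 2 v$
$h{\left(x,N \right)} = \left(4 + x\right) \left(N + x\right)$
$\left(u{\left(2 \cdot 1 h{\left(-1,4 \right)} \right)} + C{\left(-2 \right)} \left(-2\right)\right)^{2} = \left(- \frac{4}{2 \cdot 1 \left(\left(-1\right)^{2} + 4 \cdot 4 + 4 \left(-1\right) + 4 \left(-1\right)\right)} + \left(4 - -4\right) \left(-2\right)\right)^{2} = \left(- \frac{4}{2 \left(1 + 16 - 4 - 4\right)} + \left(4 + 4\right) \left(-2\right)\right)^{2} = \left(- \frac{4}{2 \cdot 9} + 8 \left(-2\right)\right)^{2} = \left(- \frac{4}{18} - 16\right)^{2} = \left(\left(-4\right) \frac{1}{18} - 16\right)^{2} = \left(- \frac{2}{9} - 16\right)^{2} = \left(- \frac{146}{9}\right)^{2} = \frac{21316}{81}$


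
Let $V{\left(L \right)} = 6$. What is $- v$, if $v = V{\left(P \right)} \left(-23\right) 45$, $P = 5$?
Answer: $6210$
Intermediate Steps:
$v = -6210$ ($v = 6 \left(-23\right) 45 = \left(-138\right) 45 = -6210$)
$- v = \left(-1\right) \left(-6210\right) = 6210$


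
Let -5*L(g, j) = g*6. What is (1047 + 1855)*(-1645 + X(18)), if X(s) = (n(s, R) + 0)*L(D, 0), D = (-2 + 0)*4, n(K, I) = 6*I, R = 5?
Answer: -3938014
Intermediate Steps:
D = -8 (D = -2*4 = -8)
L(g, j) = -6*g/5 (L(g, j) = -g*6/5 = -6*g/5)
X(s) = 288 (X(s) = (6*5 + 0)*(-6/5*(-8)) = (30 + 0)*(48/5) = 30*(48/5) = 288)
(1047 + 1855)*(-1645 + X(18)) = (1047 + 1855)*(-1645 + 288) = 2902*(-1357) = -3938014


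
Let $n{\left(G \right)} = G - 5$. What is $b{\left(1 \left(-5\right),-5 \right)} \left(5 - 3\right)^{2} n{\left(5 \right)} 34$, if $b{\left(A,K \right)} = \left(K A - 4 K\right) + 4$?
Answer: $0$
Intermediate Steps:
$n{\left(G \right)} = -5 + G$ ($n{\left(G \right)} = G - 5 = -5 + G$)
$b{\left(A,K \right)} = 4 - 4 K + A K$ ($b{\left(A,K \right)} = \left(A K - 4 K\right) + 4 = \left(- 4 K + A K\right) + 4 = 4 - 4 K + A K$)
$b{\left(1 \left(-5\right),-5 \right)} \left(5 - 3\right)^{2} n{\left(5 \right)} 34 = \left(4 - -20 + 1 \left(-5\right) \left(-5\right)\right) \left(5 - 3\right)^{2} \left(-5 + 5\right) 34 = \left(4 + 20 - -25\right) 2^{2} \cdot 0 \cdot 34 = \left(4 + 20 + 25\right) 4 \cdot 0 \cdot 34 = 49 \cdot 4 \cdot 0 \cdot 34 = 196 \cdot 0 \cdot 34 = 0 \cdot 34 = 0$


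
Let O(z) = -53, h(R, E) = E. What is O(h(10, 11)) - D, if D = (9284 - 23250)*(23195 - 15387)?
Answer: 109046475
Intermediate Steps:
D = -109046528 (D = -13966*7808 = -109046528)
O(h(10, 11)) - D = -53 - 1*(-109046528) = -53 + 109046528 = 109046475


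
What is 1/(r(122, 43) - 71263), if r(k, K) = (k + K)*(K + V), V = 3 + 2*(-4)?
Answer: -1/64993 ≈ -1.5386e-5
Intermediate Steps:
V = -5 (V = 3 - 8 = -5)
r(k, K) = (-5 + K)*(K + k) (r(k, K) = (k + K)*(K - 5) = (K + k)*(-5 + K) = (-5 + K)*(K + k))
1/(r(122, 43) - 71263) = 1/((43**2 - 5*43 - 5*122 + 43*122) - 71263) = 1/((1849 - 215 - 610 + 5246) - 71263) = 1/(6270 - 71263) = 1/(-64993) = -1/64993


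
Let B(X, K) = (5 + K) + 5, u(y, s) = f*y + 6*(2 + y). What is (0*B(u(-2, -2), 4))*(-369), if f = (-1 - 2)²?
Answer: 0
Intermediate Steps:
f = 9 (f = (-3)² = 9)
u(y, s) = 12 + 15*y (u(y, s) = 9*y + 6*(2 + y) = 9*y + (12 + 6*y) = 12 + 15*y)
B(X, K) = 10 + K
(0*B(u(-2, -2), 4))*(-369) = (0*(10 + 4))*(-369) = (0*14)*(-369) = 0*(-369) = 0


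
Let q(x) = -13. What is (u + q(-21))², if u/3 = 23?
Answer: 3136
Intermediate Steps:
u = 69 (u = 3*23 = 69)
(u + q(-21))² = (69 - 13)² = 56² = 3136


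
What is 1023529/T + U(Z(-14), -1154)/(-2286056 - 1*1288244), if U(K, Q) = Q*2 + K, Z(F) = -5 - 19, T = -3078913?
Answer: -912804919896/2751239683975 ≈ -0.33178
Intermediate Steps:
Z(F) = -24
U(K, Q) = K + 2*Q (U(K, Q) = 2*Q + K = K + 2*Q)
1023529/T + U(Z(-14), -1154)/(-2286056 - 1*1288244) = 1023529/(-3078913) + (-24 + 2*(-1154))/(-2286056 - 1*1288244) = 1023529*(-1/3078913) + (-24 - 2308)/(-2286056 - 1288244) = -1023529/3078913 - 2332/(-3574300) = -1023529/3078913 - 2332*(-1/3574300) = -1023529/3078913 + 583/893575 = -912804919896/2751239683975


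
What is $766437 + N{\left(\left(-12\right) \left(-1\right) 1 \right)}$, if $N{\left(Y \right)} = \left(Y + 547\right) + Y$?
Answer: $767008$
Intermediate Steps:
$N{\left(Y \right)} = 547 + 2 Y$ ($N{\left(Y \right)} = \left(547 + Y\right) + Y = 547 + 2 Y$)
$766437 + N{\left(\left(-12\right) \left(-1\right) 1 \right)} = 766437 + \left(547 + 2 \left(-12\right) \left(-1\right) 1\right) = 766437 + \left(547 + 2 \cdot 12 \cdot 1\right) = 766437 + \left(547 + 2 \cdot 12\right) = 766437 + \left(547 + 24\right) = 766437 + 571 = 767008$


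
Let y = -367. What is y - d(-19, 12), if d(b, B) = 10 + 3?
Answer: -380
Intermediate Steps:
d(b, B) = 13
y - d(-19, 12) = -367 - 1*13 = -367 - 13 = -380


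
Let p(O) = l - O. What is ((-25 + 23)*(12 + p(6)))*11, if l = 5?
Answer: -242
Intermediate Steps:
p(O) = 5 - O
((-25 + 23)*(12 + p(6)))*11 = ((-25 + 23)*(12 + (5 - 1*6)))*11 = -2*(12 + (5 - 6))*11 = -2*(12 - 1)*11 = -2*11*11 = -22*11 = -242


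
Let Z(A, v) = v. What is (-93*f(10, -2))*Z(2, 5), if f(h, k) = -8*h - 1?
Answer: 37665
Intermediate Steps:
f(h, k) = -1 - 8*h
(-93*f(10, -2))*Z(2, 5) = -93*(-1 - 8*10)*5 = -93*(-1 - 80)*5 = -93*(-81)*5 = 7533*5 = 37665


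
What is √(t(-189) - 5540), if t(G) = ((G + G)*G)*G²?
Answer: √2551974142 ≈ 50517.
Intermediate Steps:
t(G) = 2*G⁴ (t(G) = ((2*G)*G)*G² = (2*G²)*G² = 2*G⁴)
√(t(-189) - 5540) = √(2*(-189)⁴ - 5540) = √(2*1275989841 - 5540) = √(2551979682 - 5540) = √2551974142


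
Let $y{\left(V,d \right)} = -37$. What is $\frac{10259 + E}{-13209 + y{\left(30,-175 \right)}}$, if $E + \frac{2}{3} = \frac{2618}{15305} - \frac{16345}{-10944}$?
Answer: $- \frac{1718528307617}{2218677448320} \approx -0.77457$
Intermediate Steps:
$E = \frac{167146337}{167497920}$ ($E = - \frac{2}{3} + \left(\frac{2618}{15305} - \frac{16345}{-10944}\right) = - \frac{2}{3} + \left(2618 \cdot \frac{1}{15305} - - \frac{16345}{10944}\right) = - \frac{2}{3} + \left(\frac{2618}{15305} + \frac{16345}{10944}\right) = - \frac{2}{3} + \frac{278811617}{167497920} = \frac{167146337}{167497920} \approx 0.9979$)
$\frac{10259 + E}{-13209 + y{\left(30,-175 \right)}} = \frac{10259 + \frac{167146337}{167497920}}{-13209 - 37} = \frac{1718528307617}{167497920 \left(-13246\right)} = \frac{1718528307617}{167497920} \left(- \frac{1}{13246}\right) = - \frac{1718528307617}{2218677448320}$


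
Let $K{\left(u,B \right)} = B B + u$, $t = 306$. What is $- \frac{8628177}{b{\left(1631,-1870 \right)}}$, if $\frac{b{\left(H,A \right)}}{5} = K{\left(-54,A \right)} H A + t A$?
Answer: $\frac{8628177}{53326379834200} \approx 1.618 \cdot 10^{-7}$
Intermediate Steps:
$K{\left(u,B \right)} = u + B^{2}$ ($K{\left(u,B \right)} = B^{2} + u = u + B^{2}$)
$b{\left(H,A \right)} = 1530 A + 5 A H \left(-54 + A^{2}\right)$ ($b{\left(H,A \right)} = 5 \left(\left(-54 + A^{2}\right) H A + 306 A\right) = 5 \left(H \left(-54 + A^{2}\right) A + 306 A\right) = 5 \left(A H \left(-54 + A^{2}\right) + 306 A\right) = 5 \left(306 A + A H \left(-54 + A^{2}\right)\right) = 1530 A + 5 A H \left(-54 + A^{2}\right)$)
$- \frac{8628177}{b{\left(1631,-1870 \right)}} = - \frac{8628177}{5 \left(-1870\right) \left(306 + 1631 \left(-54 + \left(-1870\right)^{2}\right)\right)} = - \frac{8628177}{5 \left(-1870\right) \left(306 + 1631 \left(-54 + 3496900\right)\right)} = - \frac{8628177}{5 \left(-1870\right) \left(306 + 1631 \cdot 3496846\right)} = - \frac{8628177}{5 \left(-1870\right) \left(306 + 5703355826\right)} = - \frac{8628177}{5 \left(-1870\right) 5703356132} = - \frac{8628177}{-53326379834200} = \left(-8628177\right) \left(- \frac{1}{53326379834200}\right) = \frac{8628177}{53326379834200}$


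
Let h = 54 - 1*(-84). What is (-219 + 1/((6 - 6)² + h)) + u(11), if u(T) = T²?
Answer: -13523/138 ≈ -97.993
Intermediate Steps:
h = 138 (h = 54 + 84 = 138)
(-219 + 1/((6 - 6)² + h)) + u(11) = (-219 + 1/((6 - 6)² + 138)) + 11² = (-219 + 1/(0² + 138)) + 121 = (-219 + 1/(0 + 138)) + 121 = (-219 + 1/138) + 121 = -30221/138 + 121 = -13523/138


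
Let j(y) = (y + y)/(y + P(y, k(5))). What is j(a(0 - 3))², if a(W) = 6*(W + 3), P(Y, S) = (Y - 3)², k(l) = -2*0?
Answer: 0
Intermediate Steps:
k(l) = 0
P(Y, S) = (-3 + Y)²
a(W) = 18 + 6*W (a(W) = 6*(3 + W) = 18 + 6*W)
j(y) = 2*y/(y + (-3 + y)²) (j(y) = (y + y)/(y + (-3 + y)²) = (2*y)/(y + (-3 + y)²) = 2*y/(y + (-3 + y)²))
j(a(0 - 3))² = (2*(18 + 6*(0 - 3))/((18 + 6*(0 - 3)) + (-3 + (18 + 6*(0 - 3)))²))² = (2*(18 + 6*(-3))/((18 + 6*(-3)) + (-3 + (18 + 6*(-3)))²))² = (2*(18 - 18)/((18 - 18) + (-3 + (18 - 18))²))² = (2*0/(0 + (-3 + 0)²))² = (2*0/(0 + (-3)²))² = (2*0/(0 + 9))² = (2*0/9)² = (2*0*(⅑))² = 0² = 0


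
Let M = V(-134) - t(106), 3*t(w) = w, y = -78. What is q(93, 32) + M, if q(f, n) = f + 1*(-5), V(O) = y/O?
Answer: 10703/201 ≈ 53.249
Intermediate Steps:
t(w) = w/3
V(O) = -78/O
q(f, n) = -5 + f (q(f, n) = f - 5 = -5 + f)
M = -6985/201 (M = -78/(-134) - 106/3 = -78*(-1/134) - 1*106/3 = 39/67 - 106/3 = -6985/201 ≈ -34.751)
q(93, 32) + M = (-5 + 93) - 6985/201 = 88 - 6985/201 = 10703/201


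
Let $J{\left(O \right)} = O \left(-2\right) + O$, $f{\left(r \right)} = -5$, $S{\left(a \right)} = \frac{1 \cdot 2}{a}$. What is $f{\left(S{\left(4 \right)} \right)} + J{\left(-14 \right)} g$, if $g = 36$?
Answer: $499$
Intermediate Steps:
$S{\left(a \right)} = \frac{2}{a}$
$J{\left(O \right)} = - O$ ($J{\left(O \right)} = - 2 O + O = - O$)
$f{\left(S{\left(4 \right)} \right)} + J{\left(-14 \right)} g = -5 + \left(-1\right) \left(-14\right) 36 = -5 + 14 \cdot 36 = -5 + 504 = 499$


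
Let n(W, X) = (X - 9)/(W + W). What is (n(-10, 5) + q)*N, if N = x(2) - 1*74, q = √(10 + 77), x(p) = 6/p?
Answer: -71/5 - 71*√87 ≈ -676.44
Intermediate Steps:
n(W, X) = (-9 + X)/(2*W) (n(W, X) = (-9 + X)/((2*W)) = (-9 + X)*(1/(2*W)) = (-9 + X)/(2*W))
q = √87 ≈ 9.3274
N = -71 (N = 6/2 - 1*74 = 6*(½) - 74 = 3 - 74 = -71)
(n(-10, 5) + q)*N = ((½)*(-9 + 5)/(-10) + √87)*(-71) = ((½)*(-⅒)*(-4) + √87)*(-71) = (⅕ + √87)*(-71) = -71/5 - 71*√87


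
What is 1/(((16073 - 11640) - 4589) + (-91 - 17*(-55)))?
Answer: 1/688 ≈ 0.0014535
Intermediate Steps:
1/(((16073 - 11640) - 4589) + (-91 - 17*(-55))) = 1/((4433 - 4589) + (-91 + 935)) = 1/(-156 + 844) = 1/688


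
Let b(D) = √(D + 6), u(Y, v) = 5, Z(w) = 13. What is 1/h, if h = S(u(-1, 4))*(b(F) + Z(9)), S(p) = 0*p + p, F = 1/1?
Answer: 13/810 - √7/810 ≈ 0.012783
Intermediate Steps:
F = 1
b(D) = √(6 + D)
S(p) = p (S(p) = 0 + p = p)
h = 65 + 5*√7 (h = 5*(√(6 + 1) + 13) = 5*(√7 + 13) = 5*(13 + √7) = 65 + 5*√7 ≈ 78.229)
1/h = 1/(65 + 5*√7)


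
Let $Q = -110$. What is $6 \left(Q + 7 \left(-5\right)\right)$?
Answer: $-870$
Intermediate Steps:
$6 \left(Q + 7 \left(-5\right)\right) = 6 \left(-110 + 7 \left(-5\right)\right) = 6 \left(-110 - 35\right) = 6 \left(-145\right) = -870$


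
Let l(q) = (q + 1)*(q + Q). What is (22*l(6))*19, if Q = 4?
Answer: 29260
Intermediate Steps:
l(q) = (1 + q)*(4 + q) (l(q) = (q + 1)*(q + 4) = (1 + q)*(4 + q))
(22*l(6))*19 = (22*(4 + 6² + 5*6))*19 = (22*(4 + 36 + 30))*19 = (22*70)*19 = 1540*19 = 29260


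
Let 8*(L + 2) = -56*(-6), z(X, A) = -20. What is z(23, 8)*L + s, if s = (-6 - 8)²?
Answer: -604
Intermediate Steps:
s = 196 (s = (-14)² = 196)
L = 40 (L = -2 + (-56*(-6))/8 = -2 + (⅛)*336 = -2 + 42 = 40)
z(23, 8)*L + s = -20*40 + 196 = -800 + 196 = -604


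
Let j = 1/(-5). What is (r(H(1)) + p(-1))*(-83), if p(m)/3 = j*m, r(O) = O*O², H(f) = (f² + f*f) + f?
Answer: -11454/5 ≈ -2290.8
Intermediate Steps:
H(f) = f + 2*f² (H(f) = (f² + f²) + f = 2*f² + f = f + 2*f²)
r(O) = O³
j = -⅕ ≈ -0.20000
p(m) = -3*m/5 (p(m) = 3*(-m/5) = -3*m/5)
(r(H(1)) + p(-1))*(-83) = ((1*(1 + 2*1))³ - ⅗*(-1))*(-83) = ((1*(1 + 2))³ + ⅗)*(-83) = ((1*3)³ + ⅗)*(-83) = (3³ + ⅗)*(-83) = (27 + ⅗)*(-83) = (138/5)*(-83) = -11454/5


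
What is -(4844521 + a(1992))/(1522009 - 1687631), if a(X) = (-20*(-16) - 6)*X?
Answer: 5470009/165622 ≈ 33.027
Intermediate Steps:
a(X) = 314*X (a(X) = (320 - 6)*X = 314*X)
-(4844521 + a(1992))/(1522009 - 1687631) = -(4844521 + 314*1992)/(1522009 - 1687631) = -(4844521 + 625488)/(-165622) = -5470009*(-1)/165622 = -1*(-5470009/165622) = 5470009/165622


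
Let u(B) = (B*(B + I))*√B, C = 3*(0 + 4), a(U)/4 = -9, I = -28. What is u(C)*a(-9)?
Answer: 13824*√3 ≈ 23944.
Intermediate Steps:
a(U) = -36 (a(U) = 4*(-9) = -36)
C = 12 (C = 3*4 = 12)
u(B) = B^(3/2)*(-28 + B) (u(B) = (B*(B - 28))*√B = (B*(-28 + B))*√B = B^(3/2)*(-28 + B))
u(C)*a(-9) = (12^(3/2)*(-28 + 12))*(-36) = ((24*√3)*(-16))*(-36) = -384*√3*(-36) = 13824*√3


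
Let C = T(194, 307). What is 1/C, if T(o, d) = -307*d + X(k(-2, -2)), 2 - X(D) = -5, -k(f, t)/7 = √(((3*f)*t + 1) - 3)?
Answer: -1/94242 ≈ -1.0611e-5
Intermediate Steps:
k(f, t) = -7*√(-2 + 3*f*t) (k(f, t) = -7*√(((3*f)*t + 1) - 3) = -7*√((3*f*t + 1) - 3) = -7*√((1 + 3*f*t) - 3) = -7*√(-2 + 3*f*t))
X(D) = 7 (X(D) = 2 - 1*(-5) = 2 + 5 = 7)
T(o, d) = 7 - 307*d (T(o, d) = -307*d + 7 = 7 - 307*d)
C = -94242 (C = 7 - 307*307 = 7 - 94249 = -94242)
1/C = 1/(-94242) = -1/94242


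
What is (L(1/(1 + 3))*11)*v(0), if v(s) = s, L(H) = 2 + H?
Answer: 0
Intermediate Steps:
(L(1/(1 + 3))*11)*v(0) = ((2 + 1/(1 + 3))*11)*0 = ((2 + 1/4)*11)*0 = ((2 + ¼)*11)*0 = ((9/4)*11)*0 = (99/4)*0 = 0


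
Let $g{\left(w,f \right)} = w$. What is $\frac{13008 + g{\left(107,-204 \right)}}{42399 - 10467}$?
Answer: $\frac{13115}{31932} \approx 0.41072$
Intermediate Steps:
$\frac{13008 + g{\left(107,-204 \right)}}{42399 - 10467} = \frac{13008 + 107}{42399 - 10467} = \frac{13115}{31932}$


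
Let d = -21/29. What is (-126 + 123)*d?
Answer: 63/29 ≈ 2.1724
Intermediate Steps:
d = -21/29 (d = -21*1/29 = -21/29 ≈ -0.72414)
(-126 + 123)*d = (-126 + 123)*(-21/29) = -3*(-21/29) = 63/29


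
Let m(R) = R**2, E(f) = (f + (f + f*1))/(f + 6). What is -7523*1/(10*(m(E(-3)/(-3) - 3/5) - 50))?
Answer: 37615/2492 ≈ 15.094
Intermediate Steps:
E(f) = 3*f/(6 + f) (E(f) = (f + (f + f))/(6 + f) = (f + 2*f)/(6 + f) = (3*f)/(6 + f) = 3*f/(6 + f))
-7523*1/(10*(m(E(-3)/(-3) - 3/5) - 50)) = -7523*1/(10*(((3*(-3)/(6 - 3))/(-3) - 3/5)**2 - 50)) = -7523*1/(10*(((3*(-3)/3)*(-1/3) - 3*1/5)**2 - 50)) = -7523*1/(10*(((3*(-3)*(1/3))*(-1/3) - 3/5)**2 - 50)) = -7523*1/(10*((-3*(-1/3) - 3/5)**2 - 50)) = -7523*1/(10*((1 - 3/5)**2 - 50)) = -7523*1/(10*((2/5)**2 - 50)) = -7523*1/(10*(4/25 - 50)) = -7523/(10*(-1246/25)) = -7523/(-2492/5) = -7523*(-5/2492) = 37615/2492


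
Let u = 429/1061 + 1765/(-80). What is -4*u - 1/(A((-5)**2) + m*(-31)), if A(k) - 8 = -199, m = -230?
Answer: 2551250947/29449116 ≈ 86.633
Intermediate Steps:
A(k) = -191 (A(k) = 8 - 199 = -191)
u = -367669/16976 (u = 429*(1/1061) + 1765*(-1/80) = 429/1061 - 353/16 = -367669/16976 ≈ -21.658)
-4*u - 1/(A((-5)**2) + m*(-31)) = -4*(-367669/16976) - 1/(-191 - 230*(-31)) = 367669/4244 - 1/(-191 + 7130) = 367669/4244 - 1/6939 = 2551250947/29449116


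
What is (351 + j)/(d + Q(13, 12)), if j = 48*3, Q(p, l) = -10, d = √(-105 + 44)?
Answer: -4950/161 - 495*I*√61/161 ≈ -30.745 - 24.013*I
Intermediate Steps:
d = I*√61 (d = √(-61) = I*√61 ≈ 7.8102*I)
j = 144
(351 + j)/(d + Q(13, 12)) = (351 + 144)/(I*√61 - 10) = 495/(-10 + I*√61)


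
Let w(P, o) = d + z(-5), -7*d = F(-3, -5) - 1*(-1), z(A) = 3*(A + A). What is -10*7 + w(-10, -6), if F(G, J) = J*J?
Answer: -726/7 ≈ -103.71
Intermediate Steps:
F(G, J) = J²
z(A) = 6*A (z(A) = 3*(2*A) = 6*A)
d = -26/7 (d = -((-5)² - 1*(-1))/7 = -(25 + 1)/7 = -⅐*26 = -26/7 ≈ -3.7143)
w(P, o) = -236/7 (w(P, o) = -26/7 + 6*(-5) = -26/7 - 30 = -236/7)
-10*7 + w(-10, -6) = -10*7 - 236/7 = -70 - 236/7 = -726/7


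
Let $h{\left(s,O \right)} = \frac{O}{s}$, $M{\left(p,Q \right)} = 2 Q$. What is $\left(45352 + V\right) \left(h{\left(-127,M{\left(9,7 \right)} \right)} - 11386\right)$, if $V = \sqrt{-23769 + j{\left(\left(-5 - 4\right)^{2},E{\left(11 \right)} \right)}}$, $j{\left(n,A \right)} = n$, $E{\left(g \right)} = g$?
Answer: $- \frac{65580624672}{127} - \frac{8676216 i \sqrt{658}}{127} \approx -5.1638 \cdot 10^{8} - 1.7524 \cdot 10^{6} i$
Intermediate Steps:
$V = 6 i \sqrt{658}$ ($V = \sqrt{-23769 + \left(-5 - 4\right)^{2}} = \sqrt{-23769 + \left(-9\right)^{2}} = \sqrt{-23769 + 81} = \sqrt{-23688} = 6 i \sqrt{658} \approx 153.91 i$)
$\left(45352 + V\right) \left(h{\left(-127,M{\left(9,7 \right)} \right)} - 11386\right) = \left(45352 + 6 i \sqrt{658}\right) \left(\frac{2 \cdot 7}{-127} - 11386\right) = \left(45352 + 6 i \sqrt{658}\right) \left(14 \left(- \frac{1}{127}\right) - 11386\right) = \left(45352 + 6 i \sqrt{658}\right) \left(- \frac{14}{127} - 11386\right) = \left(45352 + 6 i \sqrt{658}\right) \left(- \frac{1446036}{127}\right) = - \frac{65580624672}{127} - \frac{8676216 i \sqrt{658}}{127}$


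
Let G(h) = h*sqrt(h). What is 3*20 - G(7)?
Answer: 60 - 7*sqrt(7) ≈ 41.480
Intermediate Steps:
G(h) = h**(3/2)
3*20 - G(7) = 3*20 - 7**(3/2) = 60 - 7*sqrt(7)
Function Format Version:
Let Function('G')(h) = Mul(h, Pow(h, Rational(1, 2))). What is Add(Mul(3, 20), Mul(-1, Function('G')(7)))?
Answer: Add(60, Mul(-7, Pow(7, Rational(1, 2)))) ≈ 41.480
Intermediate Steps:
Function('G')(h) = Pow(h, Rational(3, 2))
Add(Mul(3, 20), Mul(-1, Function('G')(7))) = Add(Mul(3, 20), Mul(-1, Pow(7, Rational(3, 2)))) = Add(60, Mul(-1, Mul(7, Pow(7, Rational(1, 2))))) = Add(60, Mul(-7, Pow(7, Rational(1, 2))))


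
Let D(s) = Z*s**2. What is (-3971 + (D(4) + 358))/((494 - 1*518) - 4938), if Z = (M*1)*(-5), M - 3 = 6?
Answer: 4333/4962 ≈ 0.87324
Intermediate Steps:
M = 9 (M = 3 + 6 = 9)
Z = -45 (Z = (9*1)*(-5) = 9*(-5) = -45)
D(s) = -45*s**2
(-3971 + (D(4) + 358))/((494 - 1*518) - 4938) = (-3971 + (-45*4**2 + 358))/((494 - 1*518) - 4938) = (-3971 + (-45*16 + 358))/((494 - 518) - 4938) = (-3971 + (-720 + 358))/(-24 - 4938) = (-3971 - 362)/(-4962) = -4333*(-1/4962) = 4333/4962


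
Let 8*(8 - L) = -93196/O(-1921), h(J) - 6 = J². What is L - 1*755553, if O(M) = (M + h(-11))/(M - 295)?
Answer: -28905053/39 ≈ -7.4116e+5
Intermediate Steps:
h(J) = 6 + J²
O(M) = (127 + M)/(-295 + M) (O(M) = (M + (6 + (-11)²))/(M - 295) = (M + (6 + 121))/(-295 + M) = (M + 127)/(-295 + M) = (127 + M)/(-295 + M))
L = 561514/39 (L = 8 - (-23299)/(2*((127 - 1921)/(-295 - 1921))) = 8 - (-23299)/(2*(-1794/(-2216))) = 8 - (-23299)/(2*((-1/2216*(-1794)))) = 8 - (-23299)/(2*897/1108) = 8 - (-23299)*1108/(2*897) = 8 - ⅛*(-4489616/39) = 8 + 561202/39 = 561514/39 ≈ 14398.)
L - 1*755553 = 561514/39 - 1*755553 = 561514/39 - 755553 = -28905053/39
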